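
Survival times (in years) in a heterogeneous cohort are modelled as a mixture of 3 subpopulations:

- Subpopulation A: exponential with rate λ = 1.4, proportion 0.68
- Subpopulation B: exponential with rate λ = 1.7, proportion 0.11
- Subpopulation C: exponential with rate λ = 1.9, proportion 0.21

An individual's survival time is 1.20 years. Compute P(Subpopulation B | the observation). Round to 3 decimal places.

By Bayes' theorem, P(k | x) = π_k f_k(x) / Σ_j π_j f_j(x).
Exponential densities:
  L_A = 1.4·e^(−1.4·1.20) = 1.4·e^(−1.6800) = 0.260924
  L_B = 1.7·e^(−1.7·1.20) = 1.7·e^(−2.0400) = 0.221049
  L_C = 1.9·e^(−1.9·1.20) = 1.9·e^(−2.2800) = 0.19434
Weight by the priors:
  π_A·L_A = 0.68 × 0.260924 = 0.177428
  π_B·L_B = 0.11 × 0.221049 = 0.0243154
  π_C·L_C = 0.21 × 0.19434 = 0.0408114
Evidence: 0.177428 + 0.0243154 + 0.0408114 = 0.242555
So the posterior for Subpopulation B is 0.0243154 / 0.242555 ≈ 0.100.

0.100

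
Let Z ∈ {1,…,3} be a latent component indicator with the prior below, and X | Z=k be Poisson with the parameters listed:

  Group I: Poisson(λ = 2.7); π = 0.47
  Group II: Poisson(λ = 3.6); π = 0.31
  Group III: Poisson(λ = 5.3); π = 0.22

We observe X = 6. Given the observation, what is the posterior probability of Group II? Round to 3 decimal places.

P(component k | x) = w_k·f_k(x) / marginal(x), where marginal(x) = Σ_j w_j·f_j(x).
Component likelihoods at x = 6:
  f_I = 0.0361622
  f_II = 0.0826081
  f_III = 0.15366
Unnormalised posteriors:
  w_I·f_I = 0.47 × 0.0361622 = 0.0169962
  w_II·f_II = 0.31 × 0.0826081 = 0.0256085
  w_III·f_III = 0.22 × 0.15366 = 0.0338053
Sum: 0.0169962 + 0.0256085 + 0.0338053 = 0.07641
P(Group II | 6) = 0.0256085 / 0.07641 ≈ 0.335

0.335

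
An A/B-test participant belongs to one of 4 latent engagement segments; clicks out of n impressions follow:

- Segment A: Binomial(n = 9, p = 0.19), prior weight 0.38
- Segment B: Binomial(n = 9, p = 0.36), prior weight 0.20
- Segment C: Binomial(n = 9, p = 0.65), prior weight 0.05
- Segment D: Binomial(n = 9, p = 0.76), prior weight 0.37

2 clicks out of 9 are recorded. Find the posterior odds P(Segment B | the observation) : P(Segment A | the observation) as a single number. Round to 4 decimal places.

0.3633

Posterior odds = (π_i f_i(x)) / (π_j f_j(x)); the normalising sum cancels.
Component likelihoods at x = 2 clicks out of 9:
  f_A = C(9,2)·0.19^2·0.81^7 = 36·0.0361·0.228768 = 0.297307
  f_B = C(9,2)·0.36^2·0.64^7 = 36·0.1296·0.0439805 = 0.205195
  f_C = C(9,2)·0.65^2·0.35^7 = 36·0.4225·0.000643393 = 0.00978601
  f_D = C(9,2)·0.76^2·0.24^7 = 36·0.5776·4.58647e-05 = 0.000953693
Odds = (0.20/0.38) × (0.205195/0.297307) = 0.526316 × 0.69018 ≈ 0.3633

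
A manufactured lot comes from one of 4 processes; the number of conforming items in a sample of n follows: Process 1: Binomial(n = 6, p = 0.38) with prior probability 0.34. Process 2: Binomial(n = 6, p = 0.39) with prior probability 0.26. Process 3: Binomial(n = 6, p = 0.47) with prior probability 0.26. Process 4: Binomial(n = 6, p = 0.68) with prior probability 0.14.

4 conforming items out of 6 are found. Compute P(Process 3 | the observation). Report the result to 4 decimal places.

0.3074

Posterior ∝ prior × likelihood, so P(k | x) ∝ π_k f_k(x); normalise over all components.
Evaluate each component's likelihood at the observed value:
  L_1 = 0.120229
  L_2 = 0.129125
  L_3 = 0.205605
  L_4 = 0.328418
Weight by the priors:
  π_1·L_1 = 0.34 × 0.120229 = 0.0408778
  π_2·L_2 = 0.26 × 0.129125 = 0.0335724
  π_3·L_3 = 0.26 × 0.205605 = 0.0534574
  π_4·L_4 = 0.14 × 0.328418 = 0.0459785
Evidence: 0.0408778 + 0.0335724 + 0.0534574 + 0.0459785 = 0.173886
P(Process 3 | x) ≈ 0.3074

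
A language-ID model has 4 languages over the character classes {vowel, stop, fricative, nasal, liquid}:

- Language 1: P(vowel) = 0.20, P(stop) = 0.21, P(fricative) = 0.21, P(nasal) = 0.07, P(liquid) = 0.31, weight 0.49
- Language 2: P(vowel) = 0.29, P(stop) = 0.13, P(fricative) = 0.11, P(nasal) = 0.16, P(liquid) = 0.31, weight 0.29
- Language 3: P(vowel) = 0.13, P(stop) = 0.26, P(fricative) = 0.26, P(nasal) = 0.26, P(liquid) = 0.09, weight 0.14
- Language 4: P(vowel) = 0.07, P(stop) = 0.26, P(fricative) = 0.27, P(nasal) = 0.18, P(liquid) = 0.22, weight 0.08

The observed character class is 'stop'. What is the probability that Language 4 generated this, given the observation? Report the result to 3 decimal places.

P(component k | x) = P(Z=k)·f_k(x) / marginal(x), where marginal(x) = Σ_j P(Z=j)·f_j(x).
Categorical probabilities:
  f_1 = 0.21
  f_2 = 0.13
  f_3 = 0.26
  f_4 = 0.26
Prior × likelihood for each component:
  P(Z=1)·f_1 = 0.49 × 0.21 = 0.1029
  P(Z=2)·f_2 = 0.29 × 0.13 = 0.0377
  P(Z=3)·f_3 = 0.14 × 0.26 = 0.0364
  P(Z=4)·f_4 = 0.08 × 0.26 = 0.0208
Evidence: 0.1029 + 0.0377 + 0.0364 + 0.0208 = 0.1978
P(Language 4 | the observation) ≈ 0.105

0.105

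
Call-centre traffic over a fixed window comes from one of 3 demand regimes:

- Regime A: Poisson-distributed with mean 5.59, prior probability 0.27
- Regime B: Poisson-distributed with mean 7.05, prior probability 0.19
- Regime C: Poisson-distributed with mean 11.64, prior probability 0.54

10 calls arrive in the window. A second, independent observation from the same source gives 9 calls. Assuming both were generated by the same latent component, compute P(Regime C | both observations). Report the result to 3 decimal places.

Posterior ∝ prior × likelihood, so P(k | x) ∝ w_k f_k(x); normalise over all components.
Since both observations come from the same component, the likelihood for component k is f_k(x₁)·f_k(x₂).
  f_A = [e^(−5.59)·5.59^10/10! = 0.0306654] × [0.0548576] = 0.00168223
  f_B = [e^(−7.05)·7.05^10/10! = 0.0725023] × [0.10284] = 0.00745616
  f_C = [e^(−11.64)·11.64^10/10! = 0.11081] × [0.0951976] = 0.0105488
Unnormalised posteriors:
  w_A·f_A = 0.27 × 0.00168223 = 0.000454203
  w_B·f_B = 0.19 × 0.00745616 = 0.00141667
  w_C·f_C = 0.54 × 0.0105488 = 0.00569638
Evidence: 0.000454203 + 0.00141667 + 0.00569638 = 0.00756725
P(Regime C | x) = 0.00569638 / 0.00756725 ≈ 0.753

0.753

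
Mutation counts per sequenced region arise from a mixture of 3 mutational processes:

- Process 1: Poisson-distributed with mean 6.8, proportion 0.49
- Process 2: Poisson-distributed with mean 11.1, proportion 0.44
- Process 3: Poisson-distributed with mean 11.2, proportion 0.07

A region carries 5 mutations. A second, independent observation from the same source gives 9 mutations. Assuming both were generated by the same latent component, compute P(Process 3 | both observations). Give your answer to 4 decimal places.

0.0197

P(component k | x) = P(Z=k)·f_k(x) / marginal(x), where marginal(x) = Σ_j P(Z=j)·f_j(x).
Since both observations come from the same component, the likelihood for component k is f_k(x₁)·f_k(x₂).
  L_1 = [e^(−6.8)·6.8^5/5! = 0.134946] × [0.0954146] = 0.0128758
  L_2 = [e^(−11.1)·11.1^5/5! = 0.021221] × [0.106531] = 0.00226068
  L_3 = [e^(−11.2)·11.2^5/5! = 0.0200822] × [0.104496] = 0.00209851
Multiply by the mixture weights:
  P(Z=1)·L_1 = 0.49 × 0.0128758 = 0.00630916
  P(Z=2)·L_2 = 0.44 × 0.00226068 = 0.000994701
  P(Z=3)·L_3 = 0.07 × 0.00209851 = 0.000146896
Denominator: 0.00630916 + 0.000994701 + 0.000146896 = 0.00745076
So the posterior for Process 3 is 0.000146896 / 0.00745076 ≈ 0.0197.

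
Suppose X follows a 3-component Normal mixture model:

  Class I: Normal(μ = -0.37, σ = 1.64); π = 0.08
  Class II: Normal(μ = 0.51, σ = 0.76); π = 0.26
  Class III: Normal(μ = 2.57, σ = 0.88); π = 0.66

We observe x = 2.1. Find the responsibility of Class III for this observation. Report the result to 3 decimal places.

0.923

By Bayes' theorem, P(k | x) = π_k f_k(x) / Σ_j π_j f_j(x).
Normal densities:
  L_I = (1/(1.64·√(2π)))·exp(−(2.1−-0.37)²/(2·1.64²)) = 0.243257·exp(-1.13416) = 0.0782537
  L_II = (1/(0.76·√(2π)))·exp(−(2.1−0.51)²/(2·0.76²)) = 0.524924·exp(-2.18845) = 0.0588388
  L_III = (1/(0.88·√(2π)))·exp(−(2.1−2.57)²/(2·0.88²)) = 0.453344·exp(-0.14263) = 0.393084
Weight by the priors:
  π_I·L_I = 0.08 × 0.0782537 = 0.00626029
  π_II·L_II = 0.26 × 0.0588388 = 0.0152981
  π_III·L_III = 0.66 × 0.393084 = 0.259436
Sum: 0.00626029 + 0.0152981 + 0.259436 = 0.280994
P(Class III | x) = 0.259436 / 0.280994 ≈ 0.923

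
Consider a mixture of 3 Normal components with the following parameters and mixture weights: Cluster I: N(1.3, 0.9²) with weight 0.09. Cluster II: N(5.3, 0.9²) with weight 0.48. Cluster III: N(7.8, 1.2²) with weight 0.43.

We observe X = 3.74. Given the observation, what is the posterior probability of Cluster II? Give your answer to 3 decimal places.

0.970

Posterior ∝ prior × likelihood, so P(k | x) ∝ π_k f_k(x); normalise over all components.
Normal densities:
  p_I = (1/(0.9·√(2π)))·exp(−(3.74−1.3)²/(2·0.9²)) = 0.443269·exp(-3.67506) = 0.0112359
  p_II = (1/(0.9·√(2π)))·exp(−(3.74−5.3)²/(2·0.9²)) = 0.443269·exp(-1.50222) = 0.0986872
  p_III = (1/(1.2·√(2π)))·exp(−(3.74−7.8)²/(2·1.2²)) = 0.332452·exp(-5.72347) = 0.00108657
Weight by the priors:
  π_I·p_I = 0.09 × 0.0112359 = 0.00101123
  π_II·p_II = 0.48 × 0.0986872 = 0.0473698
  π_III·p_III = 0.43 × 0.00108657 = 0.000467224
Evidence: 0.00101123 + 0.0473698 + 0.000467224 = 0.0488483
P(Cluster II | data) ≈ 0.970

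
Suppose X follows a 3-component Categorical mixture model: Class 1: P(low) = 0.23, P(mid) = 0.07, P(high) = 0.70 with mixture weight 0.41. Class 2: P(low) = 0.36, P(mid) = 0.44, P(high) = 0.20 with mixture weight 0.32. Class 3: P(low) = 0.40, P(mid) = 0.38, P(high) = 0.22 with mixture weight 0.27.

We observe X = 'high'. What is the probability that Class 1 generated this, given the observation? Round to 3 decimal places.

Posterior ∝ prior × likelihood, so P(k | x) ∝ P(Z=k) f_k(x); normalise over all components.
Evaluate each component's likelihood at the observed value:
  L_1 = 0.7
  L_2 = 0.2
  L_3 = 0.22
Weight by the priors:
  P(Z=1)·L_1 = 0.41 × 0.7 = 0.287
  P(Z=2)·L_2 = 0.32 × 0.2 = 0.064
  P(Z=3)·L_3 = 0.27 × 0.22 = 0.0594
Normaliser: 0.287 + 0.064 + 0.0594 = 0.4104
Responsibility of Class 1: 0.287 / 0.4104 ≈ 0.699

0.699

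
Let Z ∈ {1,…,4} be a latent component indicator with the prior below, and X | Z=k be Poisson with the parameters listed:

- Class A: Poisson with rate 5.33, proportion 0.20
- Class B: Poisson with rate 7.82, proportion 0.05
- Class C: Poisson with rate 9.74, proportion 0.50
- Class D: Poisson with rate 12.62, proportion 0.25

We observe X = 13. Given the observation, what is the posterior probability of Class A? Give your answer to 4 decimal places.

0.0070

By Bayes' theorem, P(k | x) = π_k f_k(x) / Σ_j π_j f_j(x).
Component likelihoods at x = 13:
  f_A = e^(−5.33)·5.33^13/13! = 0.00217964
  f_B = e^(−7.82)·7.82^13/13! = 0.026377
  f_C = e^(−9.74)·9.74^13/13! = 0.0671364
  f_D = e^(−12.62)·12.62^13/13! = 0.109319
Prior × likelihood for each component:
  π_A·f_A = 0.20 × 0.00217964 = 0.000435927
  π_B·f_B = 0.05 × 0.026377 = 0.00131885
  π_C·f_C = 0.50 × 0.0671364 = 0.0335682
  π_D·f_D = 0.25 × 0.109319 = 0.0273297
Sum: 0.000435927 + 0.00131885 + 0.0335682 + 0.0273297 = 0.0626527
Responsibility of Class A: 0.000435927 / 0.0626527 ≈ 0.0070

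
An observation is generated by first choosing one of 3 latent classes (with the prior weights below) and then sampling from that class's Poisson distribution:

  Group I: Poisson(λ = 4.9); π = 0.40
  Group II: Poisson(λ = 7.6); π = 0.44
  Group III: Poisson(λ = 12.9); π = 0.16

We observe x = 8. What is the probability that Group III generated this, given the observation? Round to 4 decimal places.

Apply Bayes' rule: the posterior for each component is proportional to its prior times its likelihood at x.
Poisson probabilities:
  L_I = e^(−4.9)·4.9^8/8! = 0.0613769
  L_II = e^(−7.6)·7.6^8/8! = 0.13815
  L_III = e^(−12.9)·12.9^8/8! = 0.0475115
Unnormalised posteriors:
  π_I·L_I = 0.40 × 0.0613769 = 0.0245508
  π_II·L_II = 0.44 × 0.13815 = 0.0607859
  π_III·L_III = 0.16 × 0.0475115 = 0.00760183
Normaliser: 0.0245508 + 0.0607859 + 0.00760183 = 0.0929385
Responsibility of Group III: 0.00760183 / 0.0929385 ≈ 0.0818

0.0818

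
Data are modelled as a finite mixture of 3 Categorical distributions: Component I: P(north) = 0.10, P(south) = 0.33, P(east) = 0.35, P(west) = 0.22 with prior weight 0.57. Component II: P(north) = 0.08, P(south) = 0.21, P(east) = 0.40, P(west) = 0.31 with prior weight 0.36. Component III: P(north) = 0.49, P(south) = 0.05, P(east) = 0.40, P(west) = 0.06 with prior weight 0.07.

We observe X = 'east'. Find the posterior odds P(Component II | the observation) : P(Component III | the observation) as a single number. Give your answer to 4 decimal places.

5.1429

Only the two components matter; the odds are (P(Z=i) f_i(x)) / (P(Z=j) f_j(x)).
Evaluate each component's likelihood at the observed value:
  f_I = 0.35
  f_II = 0.4
  f_III = 0.4
0.144 / 0.028 ≈ 5.1429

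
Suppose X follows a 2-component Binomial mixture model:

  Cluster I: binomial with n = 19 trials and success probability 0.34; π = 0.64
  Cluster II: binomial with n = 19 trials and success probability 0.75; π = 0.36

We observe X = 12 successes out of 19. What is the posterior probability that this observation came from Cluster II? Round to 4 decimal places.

0.8931

Posterior ∝ prior × likelihood, so P(k | x) ∝ π_k f_k(x); normalise over all components.
Evaluate each component's likelihood at the observed value:
  p_I = C(19,12)·0.34^12·0.66^7 = 50388·2.38642e-06·0.0545516 = 0.00655967
  p_II = C(19,12)·0.75^12·0.25^7 = 50388·0.0316764·6.10352e-05 = 0.0974187
Multiply by the mixture weights:
  π_I·p_I = 0.64 × 0.00655967 = 0.00419819
  π_II·p_II = 0.36 × 0.0974187 = 0.0350707
Marginal: 0.00419819 + 0.0350707 = 0.0392689
So the posterior for Cluster II is 0.0350707 / 0.0392689 ≈ 0.8931.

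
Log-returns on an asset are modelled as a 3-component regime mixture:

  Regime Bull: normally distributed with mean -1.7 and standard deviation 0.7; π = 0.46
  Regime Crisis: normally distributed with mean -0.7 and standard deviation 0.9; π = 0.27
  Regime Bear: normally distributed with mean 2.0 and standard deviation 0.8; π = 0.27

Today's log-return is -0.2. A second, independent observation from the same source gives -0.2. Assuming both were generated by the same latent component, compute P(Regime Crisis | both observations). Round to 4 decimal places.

0.9618

The responsibility of component k is w_k f_k(x) divided by Σ_j w_j f_j(x).
Since both observations come from the same component, the likelihood for component k is f_k(x₁)·f_k(x₂).
  p_Bull = [0.057373] × [0.057373] = 0.00329166
  p_Crisis = [0.37988] × [0.37988] = 0.144309
  p_Bear = [0.011367] × [0.011367] = 0.000129208
Weight by the priors:
  w_Bull·p_Bull = 0.46 × 0.00329166 = 0.00151416
  w_Crisis·p_Crisis = 0.27 × 0.144309 = 0.0389634
  w_Bear·p_Bear = 0.27 × 0.000129208 = 3.48861e-05
Sum: 0.00151416 + 0.0389634 + 3.48861e-05 = 0.0405125
P(Regime Crisis | x₁, x₂) ≈ 0.9618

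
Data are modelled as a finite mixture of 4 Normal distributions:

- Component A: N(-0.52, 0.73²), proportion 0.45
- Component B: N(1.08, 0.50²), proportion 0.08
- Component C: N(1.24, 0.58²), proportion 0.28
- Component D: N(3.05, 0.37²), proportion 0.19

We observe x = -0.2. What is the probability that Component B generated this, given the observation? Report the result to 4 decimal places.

Apply Bayes' rule: the posterior for each component is proportional to its prior times its likelihood at x.
Evaluate each component's likelihood at the observed value:
  L_A = (1/(0.73·√(2π)))·exp(−(-0.2−-0.52)²/(2·0.73²)) = 0.546496·exp(-0.09608) = 0.496433
  L_B = (1/(0.50·√(2π)))·exp(−(-0.2−1.08)²/(2·0.50²)) = 0.797885·exp(-3.27680) = 0.0301192
  L_C = (1/(0.58·√(2π)))·exp(−(-0.2−1.24)²/(2·0.58²)) = 0.687832·exp(-3.08205) = 0.0315476
  L_D = (1/(0.37·√(2π)))·exp(−(-0.2−3.05)²/(2·0.37²)) = 1.078222·exp(-38.57743) = 1.89996e-17
Weight by the priors:
  w_A·L_A = 0.45 × 0.496433 = 0.223395
  w_B·L_B = 0.08 × 0.0301192 = 0.00240954
  w_C·L_C = 0.28 × 0.0315476 = 0.00883334
  w_D·L_D = 0.19 × 1.89996e-17 = 3.60992e-18
Sum: 0.223395 + 0.00240954 + 0.00883334 + 3.60992e-18 = 0.234638
So the posterior for Component B is 0.00240954 / 0.234638 ≈ 0.0103.

0.0103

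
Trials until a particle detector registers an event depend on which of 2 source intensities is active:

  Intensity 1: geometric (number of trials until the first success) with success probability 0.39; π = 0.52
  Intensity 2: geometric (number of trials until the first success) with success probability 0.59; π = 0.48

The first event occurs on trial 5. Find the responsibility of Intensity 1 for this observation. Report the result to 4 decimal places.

P(component k | x) = w_k·f_k(x) / marginal(x), where marginal(x) = Σ_j w_j·f_j(x).
Evaluate each component's likelihood at the observed value:
  f_1 = 0.39·(1−0.39)^4 = 0.39·0.138458 = 0.0539988
  f_2 = 0.59·(1−0.59)^4 = 0.59·0.0282576 = 0.016672
Unnormalised posteriors:
  w_1·f_1 = 0.52 × 0.0539988 = 0.0280794
  w_2·f_2 = 0.48 × 0.016672 = 0.00800256
Marginal: 0.0280794 + 0.00800256 = 0.0360819
Responsibility of Intensity 1: 0.0280794 / 0.0360819 ≈ 0.7782

0.7782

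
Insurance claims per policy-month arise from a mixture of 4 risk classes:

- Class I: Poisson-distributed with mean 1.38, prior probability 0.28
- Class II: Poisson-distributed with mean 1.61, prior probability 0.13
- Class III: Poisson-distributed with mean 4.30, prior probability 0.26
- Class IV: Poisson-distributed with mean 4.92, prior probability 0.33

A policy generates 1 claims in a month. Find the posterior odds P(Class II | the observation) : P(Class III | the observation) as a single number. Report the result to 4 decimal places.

2.7579

Since P(k|x) ∝ π_k f_k(x), the posterior odds are π_i f_i(x) / (π_j f_j(x)).
Component likelihoods at x = 1 claims:
  p_I = e^(−1.38)·1.38^1/1! = 0.347178
  p_II = e^(−1.61)·1.61^1/1! = 0.321819
  p_III = e^(−4.30)·4.30^1/1! = 0.0583448
  p_IV = e^(−4.92)·4.92^1/1! = 0.0359117
Posterior odds = (π_II·p_II) / (π_III·p_III) = (0.13·0.321819) / (0.26·0.0583448) = 0.0418365 / 0.0151696 ≈ 2.7579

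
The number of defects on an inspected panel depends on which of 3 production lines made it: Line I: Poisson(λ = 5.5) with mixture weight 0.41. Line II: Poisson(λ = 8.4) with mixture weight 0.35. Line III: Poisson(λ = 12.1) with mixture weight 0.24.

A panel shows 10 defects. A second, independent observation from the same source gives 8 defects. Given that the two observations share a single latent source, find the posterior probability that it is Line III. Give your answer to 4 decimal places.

By Bayes' theorem, P(k | x) = w_k f_k(x) / Σ_j w_j f_j(x).
Since both observations come from the same component, the likelihood for component k is f_k(x₁)·f_k(x₂).
  p_I = [e^(−5.5)·5.5^10/10! = 0.0285262] × [0.0848714] = 0.00242106
  p_II = [e^(−8.4)·8.4^10/10! = 0.108382] × [0.138242] = 0.0149829
  p_III = [e^(−12.1)·12.1^10/10! = 0.103069] × [0.0633577] = 0.0065302
Unnormalised posteriors:
  w_I·p_I = 0.41 × 0.00242106 = 0.000992635
  w_II·p_II = 0.35 × 0.0149829 = 0.00524402
  w_III·p_III = 0.24 × 0.0065302 = 0.00156725
Normaliser: 0.000992635 + 0.00524402 + 0.00156725 = 0.0078039
So the posterior for Line III is 0.00156725 / 0.0078039 ≈ 0.2008.

0.2008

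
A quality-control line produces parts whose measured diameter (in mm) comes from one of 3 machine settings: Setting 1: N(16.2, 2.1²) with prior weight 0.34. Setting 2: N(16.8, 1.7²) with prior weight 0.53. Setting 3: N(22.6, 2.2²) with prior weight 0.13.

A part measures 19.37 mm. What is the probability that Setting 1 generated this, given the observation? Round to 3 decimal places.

0.302

Posterior ∝ prior × likelihood, so P(k | x) ∝ π_k f_k(x); normalise over all components.
Component likelihoods at x = 19.37 mm:
  p_1 = (1/(2.1·√(2π)))·exp(−(19.37−16.2)²/(2·2.1²)) = 0.189973·exp(-1.13933) = 0.0607975
  p_2 = (1/(1.7·√(2π)))·exp(−(19.37−16.8)²/(2·1.7²)) = 0.234672·exp(-1.14272) = 0.074849
  p_3 = (1/(2.2·√(2π)))·exp(−(19.37−22.6)²/(2·2.2²)) = 0.181337·exp(-1.07778) = 0.0617183
Multiply by the mixture weights:
  π_1·p_1 = 0.34 × 0.0607975 = 0.0206711
  π_2·p_2 = 0.53 × 0.074849 = 0.0396699
  π_3·p_3 = 0.13 × 0.0617183 = 0.00802338
Denominator: 0.0206711 + 0.0396699 + 0.00802338 = 0.0683645
So the posterior for Setting 1 is 0.0206711 / 0.0683645 ≈ 0.302.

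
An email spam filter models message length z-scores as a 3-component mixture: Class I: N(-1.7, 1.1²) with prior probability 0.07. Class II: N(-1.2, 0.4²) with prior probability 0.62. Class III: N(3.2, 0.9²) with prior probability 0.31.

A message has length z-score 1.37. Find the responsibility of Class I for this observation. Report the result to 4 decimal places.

0.0289

The responsibility of component k is w_k f_k(x) divided by Σ_j w_j f_j(x).
Normal densities:
  f_I = (1/(1.1·√(2π)))·exp(−(1.37−-1.7)²/(2·1.1²)) = 0.362675·exp(-3.89459) = 0.00738108
  f_II = (1/(0.4·√(2π)))·exp(−(1.37−-1.2)²/(2·0.4²)) = 0.997356·exp(-20.64031) = 1.08362e-09
  f_III = (1/(0.9·√(2π)))·exp(−(1.37−3.2)²/(2·0.9²)) = 0.443269·exp(-2.06722) = 0.0560899
Weight by the priors:
  w_I·f_I = 0.07 × 0.00738108 = 0.000516676
  w_II·f_II = 0.62 × 1.08362e-09 = 6.71843e-10
  w_III·f_III = 0.31 × 0.0560899 = 0.0173879
Marginal: 0.000516676 + 6.71843e-10 + 0.0173879 = 0.0179045
Responsibility of Class I: 0.000516676 / 0.0179045 ≈ 0.0289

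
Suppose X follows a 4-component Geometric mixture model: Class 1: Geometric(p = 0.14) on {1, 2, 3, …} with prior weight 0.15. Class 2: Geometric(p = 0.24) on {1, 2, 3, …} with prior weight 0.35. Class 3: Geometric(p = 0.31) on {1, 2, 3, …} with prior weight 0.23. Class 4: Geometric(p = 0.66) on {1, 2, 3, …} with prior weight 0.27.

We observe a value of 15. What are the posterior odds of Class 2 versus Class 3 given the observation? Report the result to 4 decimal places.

Since P(k|x) ∝ π_k f_k(x), the posterior odds are π_i f_i(x) / (π_j f_j(x)).
Evaluate each component's likelihood at the observed value:
  f_1 = 0.14·(1−0.14)^14 = 0.14·0.121054 = 0.0169475
  f_2 = 0.24·(1−0.24)^14 = 0.24·0.0214482 = 0.00514756
  f_3 = 0.31·(1−0.31)^14 = 0.31·0.00554482 = 0.00171889
  f_4 = 0.66·(1−0.66)^14 = 0.66·2.7587e-07 = 1.82074e-07
Posterior odds = (π_2·f_2) / (π_3·f_3) = (0.35·0.00514756) / (0.23·0.00171889) = 0.00180165 / 0.000395346 ≈ 4.5571

4.5571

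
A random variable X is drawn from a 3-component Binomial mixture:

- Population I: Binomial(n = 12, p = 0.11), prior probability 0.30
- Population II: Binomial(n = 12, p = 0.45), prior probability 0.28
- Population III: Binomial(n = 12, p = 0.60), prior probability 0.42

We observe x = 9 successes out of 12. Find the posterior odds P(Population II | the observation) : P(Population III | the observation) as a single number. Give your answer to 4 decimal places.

0.1301

The posterior odds equal the prior odds times the likelihood ratio: (π_i/π_j)·(f_i(x)/f_j(x)).
Binomial probabilities:
  L_I = C(12,9)·0.11^9·0.89^3 = 220·2.35795e-09·0.704969 = 3.65702e-07
  L_II = C(12,9)·0.45^9·0.55^3 = 220·0.000756681·0.166375 = 0.0276964
  L_III = C(12,9)·0.60^9·0.40^3 = 220·0.0100777·0.064 = 0.141894
0.00775499 / 0.0595955 ≈ 0.1301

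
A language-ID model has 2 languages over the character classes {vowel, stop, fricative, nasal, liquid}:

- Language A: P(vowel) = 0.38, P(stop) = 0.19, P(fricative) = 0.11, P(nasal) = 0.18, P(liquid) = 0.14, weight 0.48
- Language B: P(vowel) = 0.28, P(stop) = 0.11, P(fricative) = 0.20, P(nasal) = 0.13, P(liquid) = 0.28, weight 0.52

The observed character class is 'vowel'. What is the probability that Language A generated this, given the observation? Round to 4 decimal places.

0.5561

P(component k | x) = π_k·f_k(x) / marginal(x), where marginal(x) = Σ_j π_j·f_j(x).
Component likelihoods at x = 'vowel':
  p_A = 0.38
  p_B = 0.28
Multiply by the mixture weights:
  π_A·p_A = 0.48 × 0.38 = 0.1824
  π_B·p_B = 0.52 × 0.28 = 0.1456
Denominator: 0.1824 + 0.1456 = 0.328
P(Language A | data) = 0.1824 / 0.328 ≈ 0.5561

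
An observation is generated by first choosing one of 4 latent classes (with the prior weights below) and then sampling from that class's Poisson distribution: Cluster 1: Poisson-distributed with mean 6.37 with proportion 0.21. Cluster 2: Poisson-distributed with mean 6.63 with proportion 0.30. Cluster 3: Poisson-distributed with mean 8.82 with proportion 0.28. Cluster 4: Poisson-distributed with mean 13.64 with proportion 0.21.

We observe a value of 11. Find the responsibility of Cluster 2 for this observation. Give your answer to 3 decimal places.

0.174

Apply Bayes' rule: the posterior for each component is proportional to its prior times its likelihood at x.
Evaluate each component's likelihood at the observed value:
  f_1 = 0.0300554
  f_2 = 0.0359849
  f_3 = 0.0930082
  f_4 = 0.0907874
Unnormalised posteriors:
  π_1·f_1 = 0.21 × 0.0300554 = 0.00631163
  π_2·f_2 = 0.30 × 0.0359849 = 0.0107955
  π_3·f_3 = 0.28 × 0.0930082 = 0.0260423
  π_4·f_4 = 0.21 × 0.0907874 = 0.0190654
Sum: 0.00631163 + 0.0107955 + 0.0260423 + 0.0190654 = 0.0622148
So the posterior for Cluster 2 is 0.0107955 / 0.0622148 ≈ 0.174.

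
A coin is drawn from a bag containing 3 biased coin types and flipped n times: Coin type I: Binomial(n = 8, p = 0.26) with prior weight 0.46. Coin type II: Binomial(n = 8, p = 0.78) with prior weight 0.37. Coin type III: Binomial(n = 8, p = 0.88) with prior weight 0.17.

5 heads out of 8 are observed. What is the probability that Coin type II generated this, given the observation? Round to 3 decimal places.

0.751

Posterior ∝ prior × likelihood, so P(k | x) ∝ P(Z=k) f_k(x); normalise over all components.
Evaluate each component's likelihood at the observed value:
  f_I = C(8,5)·0.26^5·0.74^3 = 56·0.00118814·0.405224 = 0.0269619
  f_II = C(8,5)·0.78^5·0.22^3 = 56·0.288717·0.010648 = 0.172159
  f_III = C(8,5)·0.88^5·0.12^3 = 56·0.527732·0.001728 = 0.0510676
Weight by the priors:
  P(Z=I)·f_I = 0.46 × 0.0269619 = 0.0124025
  P(Z=II)·f_II = 0.37 × 0.172159 = 0.0636987
  P(Z=III)·f_III = 0.17 × 0.0510676 = 0.00868149
Denominator: 0.0124025 + 0.0636987 + 0.00868149 = 0.0847827
P(Coin type II | the observation) ≈ 0.751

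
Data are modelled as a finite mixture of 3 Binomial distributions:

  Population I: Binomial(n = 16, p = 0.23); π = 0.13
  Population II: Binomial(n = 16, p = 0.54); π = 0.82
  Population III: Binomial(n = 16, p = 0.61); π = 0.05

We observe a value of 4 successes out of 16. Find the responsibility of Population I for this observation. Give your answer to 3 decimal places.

The responsibility of component k is w_k f_k(x) divided by Σ_j w_j f_j(x).
Binomial probabilities:
  L_I = C(16,4)·0.23^4·0.77^12 = 1820·0.00279841·0.0434399 = 0.221244
  L_II = C(16,4)·0.54^4·0.46^12 = 1820·0.0850306·8.97623e-05 = 0.0138912
  L_III = C(16,4)·0.61^4·0.39^12 = 1820·0.138458·1.23816e-05 = 0.00312008
Unnormalised posteriors:
  w_I·L_I = 0.13 × 0.221244 = 0.0287617
  w_II·L_II = 0.82 × 0.0138912 = 0.0113908
  w_III·L_III = 0.05 × 0.00312008 = 0.000156004
Normaliser: 0.0287617 + 0.0113908 + 0.000156004 = 0.0403085
P(Population I | data) ≈ 0.714

0.714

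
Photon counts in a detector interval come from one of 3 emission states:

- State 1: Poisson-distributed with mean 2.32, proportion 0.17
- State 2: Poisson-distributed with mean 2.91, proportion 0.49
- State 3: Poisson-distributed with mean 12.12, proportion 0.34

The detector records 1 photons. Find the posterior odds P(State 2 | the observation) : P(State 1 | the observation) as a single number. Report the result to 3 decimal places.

Only the two components matter; the odds are (π_i f_i(x)) / (π_j f_j(x)).
Evaluate each component's likelihood at the observed value:
  f_1 = e^(−2.32)·2.32^1/1! = 0.227995
  f_2 = e^(−2.91)·2.91^1/1! = 0.158524
  f_3 = e^(−12.12)·12.12^1/1! = 6.60471e-05
0.0776769 / 0.0387591 ≈ 2.004

2.004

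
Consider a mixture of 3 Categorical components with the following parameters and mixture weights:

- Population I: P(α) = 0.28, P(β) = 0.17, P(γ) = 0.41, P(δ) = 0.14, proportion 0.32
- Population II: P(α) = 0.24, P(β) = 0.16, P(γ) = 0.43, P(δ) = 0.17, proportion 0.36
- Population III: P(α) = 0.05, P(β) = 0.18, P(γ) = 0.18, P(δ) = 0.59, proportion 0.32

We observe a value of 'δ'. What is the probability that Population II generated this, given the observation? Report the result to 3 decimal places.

Apply Bayes' rule: the posterior for each component is proportional to its prior times its likelihood at x.
Evaluate each component's likelihood at the observed value:
  f_I = P(δ | comp) = 0.14
  f_II = P(δ | comp) = 0.17
  f_III = P(δ | comp) = 0.59
Unnormalised posteriors:
  P(Z=I)·f_I = 0.32 × 0.14 = 0.0448
  P(Z=II)·f_II = 0.36 × 0.17 = 0.0612
  P(Z=III)·f_III = 0.32 × 0.59 = 0.1888
Sum: 0.0448 + 0.0612 + 0.1888 = 0.2948
P(Population II | 'δ') ≈ 0.208

0.208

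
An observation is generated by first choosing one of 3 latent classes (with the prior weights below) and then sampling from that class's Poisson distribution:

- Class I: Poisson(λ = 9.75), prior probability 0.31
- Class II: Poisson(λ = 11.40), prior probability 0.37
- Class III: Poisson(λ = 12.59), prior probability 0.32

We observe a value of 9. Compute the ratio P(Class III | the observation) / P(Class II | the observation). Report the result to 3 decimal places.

Posterior odds = (π_i f_i(x)) / (π_j f_j(x)); the normalising sum cancels.
Poisson probabilities:
  L_I = 0.127911
  L_II = 0.100328
  L_III = 0.0745935
Odds = (0.32/0.37) × (0.0745935/0.100328) = 0.864865 × 0.743494 ≈ 0.643

0.643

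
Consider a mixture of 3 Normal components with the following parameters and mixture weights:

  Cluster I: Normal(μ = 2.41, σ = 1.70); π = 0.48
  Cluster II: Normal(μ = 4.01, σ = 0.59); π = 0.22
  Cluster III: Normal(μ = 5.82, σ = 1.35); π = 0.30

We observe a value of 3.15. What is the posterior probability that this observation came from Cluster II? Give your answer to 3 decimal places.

0.309

By Bayes' theorem, P(k | x) = π_k f_k(x) / Σ_j π_j f_j(x).
Normal densities:
  p_I = (1/(1.70·√(2π)))·exp(−(3.15−2.41)²/(2·1.70²)) = 0.234672·exp(-0.09474) = 0.21346
  p_II = (1/(0.59·√(2π)))·exp(−(3.15−4.01)²/(2·0.59²)) = 0.676173·exp(-1.06234) = 0.233717
  p_III = (1/(1.35·√(2π)))·exp(−(3.15−5.82)²/(2·1.35²)) = 0.295513·exp(-1.95580) = 0.0418006
Weight by the priors:
  π_I·p_I = 0.48 × 0.21346 = 0.102461
  π_II·p_II = 0.22 × 0.233717 = 0.0514177
  π_III·p_III = 0.30 × 0.0418006 = 0.0125402
Normaliser: 0.102461 + 0.0514177 + 0.0125402 = 0.166419
P(Cluster II | the observation) = 0.0514177 / 0.166419 ≈ 0.309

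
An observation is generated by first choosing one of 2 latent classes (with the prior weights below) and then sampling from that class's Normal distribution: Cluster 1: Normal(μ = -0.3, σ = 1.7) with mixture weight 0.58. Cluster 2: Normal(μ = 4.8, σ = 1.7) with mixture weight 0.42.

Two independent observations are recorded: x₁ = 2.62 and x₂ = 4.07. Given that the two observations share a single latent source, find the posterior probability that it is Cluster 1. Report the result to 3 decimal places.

0.028

Posterior ∝ prior × likelihood, so P(k | x) ∝ π_k f_k(x); normalise over all components.
Since both observations come from the same component, the likelihood for component k is f_k(x₁)·f_k(x₂).
  p_1 = [0.0536796] × [0.00862122] = 0.000462784
  p_2 = [0.103128] × [0.214003] = 0.0220698
Prior × likelihood for each component:
  π_1·p_1 = 0.58 × 0.000462784 = 0.000268414
  π_2·p_2 = 0.42 × 0.0220698 = 0.00926931
Evidence: 0.000268414 + 0.00926931 = 0.00953773
So the posterior for Cluster 1 is 0.000268414 / 0.00953773 ≈ 0.028.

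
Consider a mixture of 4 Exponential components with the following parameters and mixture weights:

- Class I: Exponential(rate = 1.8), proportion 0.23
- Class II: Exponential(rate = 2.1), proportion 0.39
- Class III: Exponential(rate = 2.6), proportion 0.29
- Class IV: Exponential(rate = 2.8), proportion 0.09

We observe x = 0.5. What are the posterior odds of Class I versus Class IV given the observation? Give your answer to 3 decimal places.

2.709

Posterior odds = (P(Z=i) f_i(x)) / (P(Z=j) f_j(x)); the normalising sum cancels.
Evaluate each component's likelihood at the observed value:
  p_I = 1.8·e^(−1.8·0.5) = 1.8·e^(−0.9000) = 0.731825
  p_II = 2.1·e^(−2.1·0.5) = 2.1·e^(−1.0500) = 0.734869
  p_III = 2.6·e^(−2.6·0.5) = 2.6·e^(−1.3000) = 0.708583
  p_IV = 2.8·e^(−2.8·0.5) = 2.8·e^(−1.4000) = 0.690471
0.16832 / 0.0621424 ≈ 2.709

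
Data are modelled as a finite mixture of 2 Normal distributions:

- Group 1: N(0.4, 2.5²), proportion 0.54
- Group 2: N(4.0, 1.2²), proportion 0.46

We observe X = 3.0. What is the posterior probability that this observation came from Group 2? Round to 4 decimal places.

Apply Bayes' rule: the posterior for each component is proportional to its prior times its likelihood at x.
Evaluate each component's likelihood at the observed value:
  L_1 = 0.0929188
  L_2 = 0.234927
Weight by the priors:
  P(Z=1)·L_1 = 0.54 × 0.0929188 = 0.0501762
  P(Z=2)·L_2 = 0.46 × 0.234927 = 0.108066
Denominator: 0.0501762 + 0.108066 = 0.158242
So the posterior for Group 2 is 0.108066 / 0.158242 ≈ 0.6829.

0.6829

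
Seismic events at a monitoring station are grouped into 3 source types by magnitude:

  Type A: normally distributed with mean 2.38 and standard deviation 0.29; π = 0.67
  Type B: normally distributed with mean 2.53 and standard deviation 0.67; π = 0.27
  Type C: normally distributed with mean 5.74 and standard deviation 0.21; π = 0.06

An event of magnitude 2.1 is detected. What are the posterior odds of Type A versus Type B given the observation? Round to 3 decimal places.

Only the two components matter; the odds are (P(Z=i) f_i(x)) / (P(Z=j) f_j(x)).
Component likelihoods at x = 2.1:
  f_A = 0.863142
  f_B = 0.484611
  f_C = 1.09146e-65
Posterior odds = (P(Z=A)·f_A) / (P(Z=B)·f_B) = (0.67·0.863142) / (0.27·0.484611) = 0.578305 / 0.130845 ≈ 4.420

4.420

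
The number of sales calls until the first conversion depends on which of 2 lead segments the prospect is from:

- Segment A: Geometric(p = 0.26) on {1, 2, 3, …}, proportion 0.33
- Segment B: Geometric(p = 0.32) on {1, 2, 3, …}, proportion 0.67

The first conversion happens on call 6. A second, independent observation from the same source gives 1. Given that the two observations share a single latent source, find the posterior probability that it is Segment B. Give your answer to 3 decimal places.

Posterior ∝ prior × likelihood, so P(k | x) ∝ w_k f_k(x); normalise over all components.
Since both observations come from the same component, the likelihood for component k is f_k(x₁)·f_k(x₂).
  L_A = [0.0576942] × [0.26] = 0.0150005
  L_B = [0.0465259] × [0.32] = 0.0148883
Prior × likelihood for each component:
  w_A·L_A = 0.33 × 0.0150005 = 0.00495016
  w_B·L_B = 0.67 × 0.0148883 = 0.00997515
Sum: 0.00495016 + 0.00997515 = 0.0149253
So the posterior for Segment B is 0.00997515 / 0.0149253 ≈ 0.668.

0.668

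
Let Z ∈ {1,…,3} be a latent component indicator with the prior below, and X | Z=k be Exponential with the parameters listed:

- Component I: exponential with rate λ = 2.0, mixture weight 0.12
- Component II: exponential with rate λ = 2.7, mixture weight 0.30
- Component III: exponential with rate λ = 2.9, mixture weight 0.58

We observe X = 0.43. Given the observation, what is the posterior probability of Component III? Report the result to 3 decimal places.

0.576

By Bayes' theorem, P(k | x) = P(Z=k) f_k(x) / Σ_j P(Z=j) f_j(x).
Component likelihoods at x = 0.43:
  L_I = 2.0·e^(−2.0·0.43) = 2.0·e^(−0.8600) = 0.846324
  L_II = 2.7·e^(−2.7·0.43) = 2.7·e^(−1.1610) = 0.845567
  L_III = 2.9·e^(−2.9·0.43) = 2.9·e^(−1.2470) = 0.83336
Unnormalised posteriors:
  P(Z=I)·L_I = 0.12 × 0.846324 = 0.101559
  P(Z=II)·L_II = 0.30 × 0.845567 = 0.25367
  P(Z=III)·L_III = 0.58 × 0.83336 = 0.483349
Denominator: 0.101559 + 0.25367 + 0.483349 = 0.838578
So the posterior for Component III is 0.483349 / 0.838578 ≈ 0.576.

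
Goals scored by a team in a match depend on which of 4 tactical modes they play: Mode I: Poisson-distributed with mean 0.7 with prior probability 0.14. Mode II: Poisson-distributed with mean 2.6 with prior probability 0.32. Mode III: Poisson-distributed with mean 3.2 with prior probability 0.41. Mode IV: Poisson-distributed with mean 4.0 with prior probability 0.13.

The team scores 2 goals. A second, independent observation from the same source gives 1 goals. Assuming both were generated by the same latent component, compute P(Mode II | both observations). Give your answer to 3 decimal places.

The responsibility of component k is P(Z=k) f_k(x) divided by Σ_j P(Z=j) f_j(x).
Since both observations come from the same component, the likelihood for component k is f_k(x₁)·f_k(x₂).
  f_I = [e^(−0.7)·0.7^2/2! = 0.121663] × [0.34761] = 0.0422914
  f_II = [e^(−2.6)·2.6^2/2! = 0.251045] × [0.193111] = 0.0484796
  f_III = [e^(−3.2)·3.2^2/2! = 0.208702] × [0.130439] = 0.027223
  f_IV = [e^(−4.0)·4.0^2/2! = 0.146525] × [0.0732626] = 0.0107348
Multiply by the mixture weights:
  P(Z=I)·f_I = 0.14 × 0.0422914 = 0.00592079
  P(Z=II)·f_II = 0.32 × 0.0484796 = 0.0155135
  P(Z=III)·f_III = 0.41 × 0.027223 = 0.0111614
  P(Z=IV)·f_IV = 0.13 × 0.0107348 = 0.00139552
Sum: 0.00592079 + 0.0155135 + 0.0111614 + 0.00139552 = 0.0339912
P(Mode II | x) = 0.0155135 / 0.0339912 ≈ 0.456

0.456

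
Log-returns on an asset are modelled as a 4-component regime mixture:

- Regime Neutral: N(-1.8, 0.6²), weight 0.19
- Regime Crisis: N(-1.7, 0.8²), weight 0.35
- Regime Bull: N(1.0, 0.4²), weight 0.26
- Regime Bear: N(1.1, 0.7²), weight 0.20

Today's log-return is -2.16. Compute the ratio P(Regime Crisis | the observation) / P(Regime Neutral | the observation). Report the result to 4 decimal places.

1.4020

Since P(k|x) ∝ π_k f_k(x), the posterior odds are π_i f_i(x) / (π_j f_j(x)).
Component likelihoods at x = -2.16:
  L_Neutral = 0.555374
  L_Crisis = 0.422694
  L_Bull = 2.79699e-14
  L_Bear = 1.11201e-05
0.147943 / 0.105521 ≈ 1.4020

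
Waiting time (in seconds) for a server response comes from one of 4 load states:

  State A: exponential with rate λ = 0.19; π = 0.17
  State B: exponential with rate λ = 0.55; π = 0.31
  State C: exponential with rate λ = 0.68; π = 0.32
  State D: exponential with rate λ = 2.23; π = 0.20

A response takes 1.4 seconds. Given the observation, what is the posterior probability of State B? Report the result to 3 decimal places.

0.381

Apply Bayes' rule: the posterior for each component is proportional to its prior times its likelihood at x.
Evaluate each component's likelihood at the observed value:
  p_A = 0.19·e^(−0.19·1.4) = 0.19·e^(−0.2660) = 0.145623
  p_B = 0.55·e^(−0.55·1.4) = 0.55·e^(−0.7700) = 0.254657
  p_C = 0.68·e^(−0.68·1.4) = 0.68·e^(−0.9520) = 0.262458
  p_D = 2.23·e^(−2.23·1.4) = 2.23·e^(−3.1220) = 0.0982737
Weight by the priors:
  w_A·p_A = 0.17 × 0.145623 = 0.024756
  w_B·p_B = 0.31 × 0.254657 = 0.0789437
  w_C·p_C = 0.32 × 0.262458 = 0.0839867
  w_D·p_D = 0.20 × 0.0982737 = 0.0196547
Evidence: 0.024756 + 0.0789437 + 0.0839867 + 0.0196547 = 0.207341
Responsibility of State B: 0.0789437 / 0.207341 ≈ 0.381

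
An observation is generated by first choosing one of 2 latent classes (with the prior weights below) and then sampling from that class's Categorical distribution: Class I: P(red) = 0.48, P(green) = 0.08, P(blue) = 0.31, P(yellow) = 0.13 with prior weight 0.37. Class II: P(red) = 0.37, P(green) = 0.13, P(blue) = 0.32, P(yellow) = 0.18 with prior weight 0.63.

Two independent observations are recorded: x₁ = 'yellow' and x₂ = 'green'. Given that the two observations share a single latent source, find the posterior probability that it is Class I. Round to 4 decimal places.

By Bayes' theorem, P(k | x) = w_k f_k(x) / Σ_j w_j f_j(x).
Since both observations come from the same component, the likelihood for component k is f_k(x₁)·f_k(x₂).
  f_I = [0.13] × [0.08] = 0.0104
  f_II = [0.18] × [0.13] = 0.0234
Prior × likelihood for each component:
  w_I·f_I = 0.37 × 0.0104 = 0.003848
  w_II·f_II = 0.63 × 0.0234 = 0.014742
Normaliser: 0.003848 + 0.014742 = 0.01859
Responsibility of Class I: 0.003848 / 0.01859 ≈ 0.2070

0.2070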